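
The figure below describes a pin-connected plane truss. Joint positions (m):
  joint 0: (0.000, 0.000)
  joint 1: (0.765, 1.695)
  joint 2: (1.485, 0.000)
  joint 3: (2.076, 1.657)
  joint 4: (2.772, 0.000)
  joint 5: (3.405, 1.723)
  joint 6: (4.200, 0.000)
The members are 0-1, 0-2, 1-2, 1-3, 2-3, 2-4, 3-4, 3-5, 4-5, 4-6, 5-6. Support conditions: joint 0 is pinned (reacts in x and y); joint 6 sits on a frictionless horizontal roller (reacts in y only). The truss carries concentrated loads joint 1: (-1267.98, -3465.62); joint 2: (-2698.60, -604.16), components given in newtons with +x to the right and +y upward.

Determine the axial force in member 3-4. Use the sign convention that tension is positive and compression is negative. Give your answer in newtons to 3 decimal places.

-376.473

N=7 nodes, M=11 members, R=3 reactions → 2N=14, M+R=14
member 0 (0-1): L=1.8596, (cx,cy)=(0.4114,0.9115)
member 1 (0-2): L=1.4850, (cx,cy)=(1.0000,0.0000)
member 2 (1-2): L=1.8416, (cx,cy)=(0.3910,-0.9204)
member 3 (1-3): L=1.3116, (cx,cy)=(0.9996,-0.0290)
member 4 (2-3): L=1.7592, (cx,cy)=(0.3359,0.9419)
member 5 (2-4): L=1.2870, (cx,cy)=(1.0000,0.0000)
member 6 (3-4): L=1.7972, (cx,cy)=(0.3873,-0.9220)
member 7 (3-5): L=1.3306, (cx,cy)=(0.9988,0.0496)
member 8 (4-5): L=1.8356, (cx,cy)=(0.3448,0.9387)
member 9 (4-6): L=1.4280, (cx,cy)=(1.0000,0.0000)
member 10 (5-6): L=1.8976, (cx,cy)=(0.4190,-0.9080)
solve A·x = −loads:
  F[0-1] = -4099.5933 N (compression)
  F[0-2] = -2280.1279 N (compression)
  F[1-2] = +311.4809 N (tension)
  F[1-3] = -540.4781 N (compression)
  F[2-3] = +337.0605 N (tension)
  F[2-4] = +427.0190 N (tension)
  F[3-4] = -376.4733 N (compression)
  F[3-5] = -281.5722 N (compression)
  F[4-5] = +369.7799 N (tension)
  F[4-6] = +153.7082 N (tension)
  F[5-6] = -366.8822 N (compression)
  Rx@0 = +3966.5800 N
  Ry@0 = +3736.6489 N
  Ry@6 = +333.1311 N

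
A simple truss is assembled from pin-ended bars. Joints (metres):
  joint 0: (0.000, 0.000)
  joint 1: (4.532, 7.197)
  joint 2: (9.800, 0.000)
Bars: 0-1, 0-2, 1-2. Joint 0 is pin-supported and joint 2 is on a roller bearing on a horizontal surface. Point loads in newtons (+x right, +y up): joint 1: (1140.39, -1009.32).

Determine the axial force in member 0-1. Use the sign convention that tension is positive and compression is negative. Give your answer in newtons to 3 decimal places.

N=3 nodes, M=3 members, R=3 reactions → 2N=6, M+R=6
member 0 (0-1): L=8.5050, (cx,cy)=(0.5329,0.8462)
member 1 (0-2): L=9.8000, (cx,cy)=(1.0000,0.0000)
member 2 (1-2): L=8.9190, (cx,cy)=(0.5906,-0.8069)
solve A·x = −loads:
  F[0-1] = +348.5302 N (tension)
  F[0-2] = +954.6722 N (tension)
  F[1-2] = -1616.3107 N (compression)
  Rx@0 = -1140.3900 N
  Ry@0 = -294.9275 N
  Ry@2 = +1304.2475 N

348.530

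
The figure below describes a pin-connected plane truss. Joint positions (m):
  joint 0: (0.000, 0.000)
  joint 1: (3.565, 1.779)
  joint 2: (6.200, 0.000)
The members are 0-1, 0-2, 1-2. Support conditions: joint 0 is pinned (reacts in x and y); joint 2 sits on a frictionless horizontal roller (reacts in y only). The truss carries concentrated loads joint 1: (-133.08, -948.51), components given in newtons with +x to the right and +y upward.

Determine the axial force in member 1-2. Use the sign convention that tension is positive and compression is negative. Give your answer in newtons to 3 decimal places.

N=3 nodes, M=3 members, R=3 reactions → 2N=6, M+R=6
member 0 (0-1): L=3.9842, (cx,cy)=(0.8948,0.4465)
member 1 (0-2): L=6.2000, (cx,cy)=(1.0000,0.0000)
member 2 (1-2): L=3.1793, (cx,cy)=(0.8288,-0.5596)
solve A·x = −loads:
  F[0-1] = -988.3350 N (compression)
  F[0-2] = +751.2607 N (tension)
  F[1-2] = -906.4505 N (compression)
  Rx@0 = +133.0800 N
  Ry@0 = +441.3021 N
  Ry@2 = +507.2079 N

-906.450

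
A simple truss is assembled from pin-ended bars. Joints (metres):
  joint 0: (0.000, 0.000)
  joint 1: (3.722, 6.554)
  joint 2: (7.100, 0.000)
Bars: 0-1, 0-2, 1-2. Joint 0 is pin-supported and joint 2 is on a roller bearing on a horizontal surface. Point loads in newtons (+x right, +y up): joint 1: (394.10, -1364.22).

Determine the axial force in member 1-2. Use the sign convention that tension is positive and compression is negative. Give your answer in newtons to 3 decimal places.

-1213.832

N=3 nodes, M=3 members, R=3 reactions → 2N=6, M+R=6
member 0 (0-1): L=7.5371, (cx,cy)=(0.4938,0.8696)
member 1 (0-2): L=7.1000, (cx,cy)=(1.0000,0.0000)
member 2 (1-2): L=7.3733, (cx,cy)=(0.4581,-0.8889)
solve A·x = −loads:
  F[0-1] = -328.0593 N (compression)
  F[0-2] = +556.1031 N (tension)
  F[1-2] = -1213.8318 N (compression)
  Rx@0 = -394.1000 N
  Ry@0 = +285.2681 N
  Ry@2 = +1078.9519 N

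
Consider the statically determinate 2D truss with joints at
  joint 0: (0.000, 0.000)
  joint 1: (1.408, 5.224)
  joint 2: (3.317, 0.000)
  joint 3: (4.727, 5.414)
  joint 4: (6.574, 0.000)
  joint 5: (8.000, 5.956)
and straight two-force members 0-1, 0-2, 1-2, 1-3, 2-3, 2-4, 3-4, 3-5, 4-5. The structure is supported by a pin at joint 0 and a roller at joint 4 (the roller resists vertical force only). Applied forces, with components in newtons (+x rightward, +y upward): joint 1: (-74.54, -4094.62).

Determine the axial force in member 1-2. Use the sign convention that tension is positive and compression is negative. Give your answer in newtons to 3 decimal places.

-901.067

N=6 nodes, M=9 members, R=3 reactions → 2N=12, M+R=12
member 0 (0-1): L=5.4104, (cx,cy)=(0.2602,0.9655)
member 1 (0-2): L=3.3170, (cx,cy)=(1.0000,0.0000)
member 2 (1-2): L=5.5619, (cx,cy)=(0.3432,-0.9393)
member 3 (1-3): L=3.3244, (cx,cy)=(0.9984,0.0572)
member 4 (2-3): L=5.5946, (cx,cy)=(0.2520,0.9677)
member 5 (2-4): L=3.2570, (cx,cy)=(1.0000,0.0000)
member 6 (3-4): L=5.7204, (cx,cy)=(0.3229,-0.9464)
member 7 (3-5): L=3.3176, (cx,cy)=(0.9866,0.1634)
member 8 (4-5): L=6.1243, (cx,cy)=(0.2328,0.9725)
solve A·x = −loads:
  F[0-1] = -3393.8154 N (compression)
  F[0-2] = +808.6617 N (tension)
  F[1-2] = -901.0673 N (compression)
  F[1-3] = -500.2064 N (compression)
  F[2-3] = +874.5600 N (tension)
  F[2-4] = +278.9744 N (tension)
  F[3-4] = -864.0178 N (compression)
  F[3-5] = -0.0000 N (compression)
  F[4-5] = +0.0000 N (tension)
  Rx@0 = +74.5400 N
  Ry@0 = +3276.8792 N
  Ry@4 = +817.7408 N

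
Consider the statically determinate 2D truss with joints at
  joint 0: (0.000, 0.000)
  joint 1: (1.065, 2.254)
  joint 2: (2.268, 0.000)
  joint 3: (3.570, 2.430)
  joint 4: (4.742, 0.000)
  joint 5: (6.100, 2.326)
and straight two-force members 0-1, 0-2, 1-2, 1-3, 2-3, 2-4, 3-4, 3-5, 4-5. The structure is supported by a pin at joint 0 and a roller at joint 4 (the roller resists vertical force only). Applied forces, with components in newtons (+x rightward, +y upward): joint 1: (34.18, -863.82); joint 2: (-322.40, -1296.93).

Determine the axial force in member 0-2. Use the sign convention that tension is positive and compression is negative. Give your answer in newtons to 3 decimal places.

N=6 nodes, M=9 members, R=3 reactions → 2N=12, M+R=12
member 0 (0-1): L=2.4929, (cx,cy)=(0.4272,0.9042)
member 1 (0-2): L=2.2680, (cx,cy)=(1.0000,0.0000)
member 2 (1-2): L=2.5549, (cx,cy)=(0.4709,-0.8822)
member 3 (1-3): L=2.5112, (cx,cy)=(0.9975,0.0701)
member 4 (2-3): L=2.7568, (cx,cy)=(0.4723,0.8814)
member 5 (2-4): L=2.4740, (cx,cy)=(1.0000,0.0000)
member 6 (3-4): L=2.6979, (cx,cy)=(0.4344,-0.9007)
member 7 (3-5): L=2.5321, (cx,cy)=(0.9992,-0.0411)
member 8 (4-5): L=2.6934, (cx,cy)=(0.5042,0.8636)
solve A·x = −loads:
  F[0-1] = -1471.2145 N (compression)
  F[0-2] = +340.2927 N (tension)
  F[1-2] = +458.6767 N (tension)
  F[1-3] = -880.8277 N (compression)
  F[2-3] = +1012.2892 N (tension)
  F[2-4] = +400.5759 N (tension)
  F[3-4] = -922.0993 N (compression)
  F[3-5] = +0.0000 N (tension)
  F[4-5] = -0.0000 N (compression)
  Rx@0 = +288.2200 N
  Ry@0 = +1330.2044 N
  Ry@4 = +830.5456 N

340.293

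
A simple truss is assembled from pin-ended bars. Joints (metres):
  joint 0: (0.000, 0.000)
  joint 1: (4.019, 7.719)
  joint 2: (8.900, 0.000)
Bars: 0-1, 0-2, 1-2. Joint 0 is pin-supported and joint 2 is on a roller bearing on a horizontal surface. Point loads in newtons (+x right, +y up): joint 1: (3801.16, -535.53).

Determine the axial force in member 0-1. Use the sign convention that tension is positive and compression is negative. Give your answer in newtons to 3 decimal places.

N=3 nodes, M=3 members, R=3 reactions → 2N=6, M+R=6
member 0 (0-1): L=8.7026, (cx,cy)=(0.4618,0.8870)
member 1 (0-2): L=8.9000, (cx,cy)=(1.0000,0.0000)
member 2 (1-2): L=9.1327, (cx,cy)=(0.5345,-0.8452)
solve A·x = −loads:
  F[0-1] = +3385.7289 N (tension)
  F[0-2] = +2237.5770 N (tension)
  F[1-2] = -4186.6894 N (compression)
  Rx@0 = -3801.1600 N
  Ry@0 = -3003.0598 N
  Ry@2 = +3538.5898 N

3385.729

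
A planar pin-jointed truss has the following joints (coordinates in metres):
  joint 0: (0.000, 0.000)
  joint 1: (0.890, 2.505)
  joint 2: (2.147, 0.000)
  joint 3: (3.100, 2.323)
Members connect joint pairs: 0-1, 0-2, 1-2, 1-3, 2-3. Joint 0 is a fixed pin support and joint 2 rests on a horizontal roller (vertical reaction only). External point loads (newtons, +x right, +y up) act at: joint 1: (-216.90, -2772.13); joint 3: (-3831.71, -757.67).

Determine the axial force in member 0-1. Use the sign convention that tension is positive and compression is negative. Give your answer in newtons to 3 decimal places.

-6033.748

N=4 nodes, M=5 members, R=3 reactions → 2N=8, M+R=8
member 0 (0-1): L=2.6584, (cx,cy)=(0.3348,0.9423)
member 1 (0-2): L=2.1470, (cx,cy)=(1.0000,0.0000)
member 2 (1-2): L=2.8027, (cx,cy)=(0.4485,-0.8938)
member 3 (1-3): L=2.2175, (cx,cy)=(0.9966,-0.0821)
member 4 (2-3): L=2.5109, (cx,cy)=(0.3795,0.9252)
solve A·x = −loads:
  F[0-1] = -6033.7480 N (compression)
  F[0-2] = -2028.5895 N (compression)
  F[1-2] = +3573.4721 N (tension)
  F[1-3] = -3417.3439 N (compression)
  F[2-3] = -1122.1141 N (compression)
  Rx@0 = +4048.6100 N
  Ry@0 = +5685.5635 N
  Ry@2 = -2155.7635 N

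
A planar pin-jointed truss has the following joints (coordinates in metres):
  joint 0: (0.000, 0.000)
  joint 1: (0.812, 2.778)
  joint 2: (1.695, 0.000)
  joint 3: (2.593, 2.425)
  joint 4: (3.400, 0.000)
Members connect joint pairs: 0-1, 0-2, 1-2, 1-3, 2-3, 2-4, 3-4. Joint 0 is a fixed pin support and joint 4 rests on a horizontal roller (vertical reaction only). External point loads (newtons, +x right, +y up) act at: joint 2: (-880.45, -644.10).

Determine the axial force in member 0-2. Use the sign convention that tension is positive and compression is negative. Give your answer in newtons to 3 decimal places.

-786.039

N=5 nodes, M=7 members, R=3 reactions → 2N=10, M+R=10
member 0 (0-1): L=2.8942, (cx,cy)=(0.2806,0.9598)
member 1 (0-2): L=1.6950, (cx,cy)=(1.0000,0.0000)
member 2 (1-2): L=2.9150, (cx,cy)=(0.3029,-0.9530)
member 3 (1-3): L=1.8156, (cx,cy)=(0.9809,-0.1944)
member 4 (2-3): L=2.5859, (cx,cy)=(0.3473,0.9378)
member 5 (2-4): L=1.7050, (cx,cy)=(1.0000,0.0000)
member 6 (3-4): L=2.5558, (cx,cy)=(0.3158,-0.9488)
solve A·x = −loads:
  F[0-1] = -336.5125 N (compression)
  F[0-2] = -786.0390 N (compression)
  F[1-2] = +382.6640 N (tension)
  F[1-3] = -214.4193 N (compression)
  F[2-3] = +297.9578 N (tension)
  F[2-4] = +106.8577 N (tension)
  F[3-4] = -338.4163 N (compression)
  Rx@0 = +880.4500 N
  Ry@0 = +322.9972 N
  Ry@4 = +321.1028 N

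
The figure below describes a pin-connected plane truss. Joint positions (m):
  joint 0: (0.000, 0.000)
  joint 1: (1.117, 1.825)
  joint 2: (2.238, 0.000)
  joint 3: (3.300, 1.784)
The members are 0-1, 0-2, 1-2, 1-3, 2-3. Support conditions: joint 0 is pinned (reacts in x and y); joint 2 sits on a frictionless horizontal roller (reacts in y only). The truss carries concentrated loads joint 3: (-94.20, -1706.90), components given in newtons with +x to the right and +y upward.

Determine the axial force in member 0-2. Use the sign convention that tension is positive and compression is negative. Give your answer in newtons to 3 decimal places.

-543.991

N=4 nodes, M=5 members, R=3 reactions → 2N=8, M+R=8
member 0 (0-1): L=2.1397, (cx,cy)=(0.5220,0.8529)
member 1 (0-2): L=2.2380, (cx,cy)=(1.0000,0.0000)
member 2 (1-2): L=2.1418, (cx,cy)=(0.5234,-0.8521)
member 3 (1-3): L=2.1834, (cx,cy)=(0.9998,-0.0188)
member 4 (2-3): L=2.0762, (cx,cy)=(0.5115,0.8593)
solve A·x = −loads:
  F[0-1] = +861.6084 N (tension)
  F[0-2] = -543.9905 N (compression)
  F[1-2] = -882.5459 N (compression)
  F[1-3] = +911.8705 N (tension)
  F[2-3] = -1966.5197 N (compression)
  Rx@0 = +94.2000 N
  Ry@0 = -734.8861 N
  Ry@2 = +2441.7861 N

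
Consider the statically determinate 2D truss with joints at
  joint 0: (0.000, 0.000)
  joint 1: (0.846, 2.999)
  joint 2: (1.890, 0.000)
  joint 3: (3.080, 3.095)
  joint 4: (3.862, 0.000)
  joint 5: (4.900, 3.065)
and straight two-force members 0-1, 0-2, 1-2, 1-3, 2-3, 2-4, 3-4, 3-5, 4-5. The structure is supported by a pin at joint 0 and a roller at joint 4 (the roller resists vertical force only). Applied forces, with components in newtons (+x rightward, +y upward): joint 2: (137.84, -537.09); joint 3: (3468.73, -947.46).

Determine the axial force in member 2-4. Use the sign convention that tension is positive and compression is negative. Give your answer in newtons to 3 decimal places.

959.697

N=6 nodes, M=9 members, R=3 reactions → 2N=12, M+R=12
member 0 (0-1): L=3.1160, (cx,cy)=(0.2715,0.9624)
member 1 (0-2): L=1.8900, (cx,cy)=(1.0000,0.0000)
member 2 (1-2): L=3.1755, (cx,cy)=(0.3288,-0.9444)
member 3 (1-3): L=2.2361, (cx,cy)=(0.9991,0.0429)
member 4 (2-3): L=3.3159, (cx,cy)=(0.3589,0.9334)
member 5 (2-4): L=1.9720, (cx,cy)=(1.0000,0.0000)
member 6 (3-4): L=3.1923, (cx,cy)=(0.2450,-0.9695)
member 7 (3-5): L=1.8202, (cx,cy)=(0.9999,-0.0165)
member 8 (4-5): L=3.2360, (cx,cy)=(0.3208,0.9472)
solve A·x = −loads:
  F[0-1] = +2404.0383 N (tension)
  F[0-2] = +2953.8777 N (tension)
  F[1-2] = -2384.5572 N (compression)
  F[1-3] = +1437.9768 N (tension)
  F[2-3] = +2988.1512 N (tension)
  F[2-4] = +959.6972 N (tension)
  F[3-4] = -3917.6557 N (compression)
  F[3-5] = -0.0000 N (tension)
  F[4-5] = +0.0000 N (tension)
  Rx@0 = -3606.5700 N
  Ry@0 = -2313.7401 N
  Ry@4 = +3798.2901 N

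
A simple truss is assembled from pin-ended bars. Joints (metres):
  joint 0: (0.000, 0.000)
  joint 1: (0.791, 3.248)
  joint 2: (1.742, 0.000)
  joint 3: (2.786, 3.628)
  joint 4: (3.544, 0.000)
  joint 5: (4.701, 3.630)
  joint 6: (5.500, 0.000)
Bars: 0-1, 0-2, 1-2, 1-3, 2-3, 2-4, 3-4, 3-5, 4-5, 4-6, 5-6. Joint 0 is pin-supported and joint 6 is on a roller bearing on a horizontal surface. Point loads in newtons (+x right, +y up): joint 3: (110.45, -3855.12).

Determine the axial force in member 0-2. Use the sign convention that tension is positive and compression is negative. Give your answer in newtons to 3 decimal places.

N=7 nodes, M=11 members, R=3 reactions → 2N=14, M+R=14
member 0 (0-1): L=3.3429, (cx,cy)=(0.2366,0.9716)
member 1 (0-2): L=1.7420, (cx,cy)=(1.0000,0.0000)
member 2 (1-2): L=3.3844, (cx,cy)=(0.2810,-0.9597)
member 3 (1-3): L=2.0309, (cx,cy)=(0.9823,0.1871)
member 4 (2-3): L=3.7752, (cx,cy)=(0.2765,0.9610)
member 5 (2-4): L=1.8020, (cx,cy)=(1.0000,0.0000)
member 6 (3-4): L=3.7063, (cx,cy)=(0.2045,-0.9789)
member 7 (3-5): L=1.9150, (cx,cy)=(1.0000,0.0010)
member 8 (4-5): L=3.8099, (cx,cy)=(0.3037,0.9528)
member 9 (4-6): L=1.9560, (cx,cy)=(1.0000,0.0000)
member 10 (5-6): L=3.7169, (cx,cy)=(0.2150,-0.9766)
solve A·x = −loads:
  F[0-1] = -1882.9403 N (compression)
  F[0-2] = +555.9889 N (tension)
  F[1-2] = +1721.8224 N (tension)
  F[1-3] = -946.0772 N (compression)
  F[2-3] = -1719.5036 N (compression)
  F[2-4] = +1515.3294 N (tension)
  F[3-4] = -2070.5549 N (compression)
  F[3-5] = -1091.8715 N (compression)
  F[4-5] = +2127.2523 N (tension)
  F[4-6] = +445.8663 N (tension)
  F[5-6] = -2074.1398 N (compression)
  Rx@0 = -110.4500 N
  Ry@0 = +1829.4697 N
  Ry@6 = +2025.6503 N

555.989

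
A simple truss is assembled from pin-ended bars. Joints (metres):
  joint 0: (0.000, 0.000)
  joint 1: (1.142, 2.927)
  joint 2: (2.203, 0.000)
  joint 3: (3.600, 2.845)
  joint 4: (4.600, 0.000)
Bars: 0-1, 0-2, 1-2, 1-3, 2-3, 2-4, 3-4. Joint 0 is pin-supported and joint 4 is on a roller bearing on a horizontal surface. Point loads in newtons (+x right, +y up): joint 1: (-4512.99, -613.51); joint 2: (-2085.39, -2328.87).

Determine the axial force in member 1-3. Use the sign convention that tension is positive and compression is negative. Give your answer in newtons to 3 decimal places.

N=5 nodes, M=7 members, R=3 reactions → 2N=10, M+R=10
member 0 (0-1): L=3.1419, (cx,cy)=(0.3635,0.9316)
member 1 (0-2): L=2.2030, (cx,cy)=(1.0000,0.0000)
member 2 (1-2): L=3.1134, (cx,cy)=(0.3408,-0.9401)
member 3 (1-3): L=2.4594, (cx,cy)=(0.9994,-0.0333)
member 4 (2-3): L=3.1695, (cx,cy)=(0.4408,0.8976)
member 5 (2-4): L=2.3970, (cx,cy)=(1.0000,0.0000)
member 6 (3-4): L=3.0156, (cx,cy)=(0.3316,-0.9434)
solve A·x = −loads:
  F[0-1] = -4880.1625 N (compression)
  F[0-2] = -4824.5624 N (compression)
  F[1-2] = +4136.0983 N (tension)
  F[1-3] = +1330.3766 N (tension)
  F[2-3] = -1737.5251 N (compression)
  F[2-4] = -563.7956 N (compression)
  F[3-4] = +1700.1989 N (tension)
  Rx@0 = +6598.3800 N
  Ry@0 = +4546.3784 N
  Ry@4 = -1603.9984 N

1330.377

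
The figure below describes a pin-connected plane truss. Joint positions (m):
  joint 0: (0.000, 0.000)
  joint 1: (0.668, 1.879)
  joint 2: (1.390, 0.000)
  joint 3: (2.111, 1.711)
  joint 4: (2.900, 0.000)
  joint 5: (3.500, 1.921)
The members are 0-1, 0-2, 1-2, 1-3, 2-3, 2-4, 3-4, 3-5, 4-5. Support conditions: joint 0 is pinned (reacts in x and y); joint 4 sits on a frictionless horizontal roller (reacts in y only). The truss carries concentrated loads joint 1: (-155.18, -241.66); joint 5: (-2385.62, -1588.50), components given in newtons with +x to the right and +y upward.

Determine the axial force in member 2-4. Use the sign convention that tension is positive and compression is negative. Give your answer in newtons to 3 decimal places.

N=6 nodes, M=9 members, R=3 reactions → 2N=12, M+R=12
member 0 (0-1): L=1.9942, (cx,cy)=(0.3350,0.9422)
member 1 (0-2): L=1.3900, (cx,cy)=(1.0000,0.0000)
member 2 (1-2): L=2.0129, (cx,cy)=(0.3587,-0.9335)
member 3 (1-3): L=1.4527, (cx,cy)=(0.9933,-0.1156)
member 4 (2-3): L=1.8567, (cx,cy)=(0.3883,0.9215)
member 5 (2-4): L=1.5100, (cx,cy)=(1.0000,0.0000)
member 6 (3-4): L=1.8842, (cx,cy)=(0.4188,-0.9081)
member 7 (3-5): L=1.4048, (cx,cy)=(0.9888,0.1495)
member 8 (4-5): L=2.0125, (cx,cy)=(0.2981,0.9545)
solve A·x = −loads:
  F[0-1] = -1632.4626 N (compression)
  F[0-2] = -1993.9738 N (compression)
  F[1-2] = +1505.0886 N (tension)
  F[1-3] = -937.7822 N (compression)
  F[2-3] = -1524.5848 N (compression)
  F[2-4] = -862.0999 N (compression)
  F[3-4] = +1097.5341 N (tension)
  F[3-5] = -2005.6550 N (compression)
  F[4-5] = -1350.0722 N (compression)
  Rx@0 = +2540.8000 N
  Ry@0 = +1538.1532 N
  Ry@4 = +292.0068 N

-862.100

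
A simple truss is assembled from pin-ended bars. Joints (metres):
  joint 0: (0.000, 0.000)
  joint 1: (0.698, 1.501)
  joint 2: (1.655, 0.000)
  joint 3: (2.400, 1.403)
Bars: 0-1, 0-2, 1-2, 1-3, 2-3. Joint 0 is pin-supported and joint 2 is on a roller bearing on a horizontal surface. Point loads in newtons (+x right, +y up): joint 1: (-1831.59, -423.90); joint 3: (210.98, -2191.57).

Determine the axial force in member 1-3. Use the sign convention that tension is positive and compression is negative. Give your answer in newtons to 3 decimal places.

N=4 nodes, M=5 members, R=3 reactions → 2N=8, M+R=8
member 0 (0-1): L=1.6554, (cx,cy)=(0.4217,0.9068)
member 1 (0-2): L=1.6550, (cx,cy)=(1.0000,0.0000)
member 2 (1-2): L=1.7801, (cx,cy)=(0.5376,-0.8432)
member 3 (1-3): L=1.7048, (cx,cy)=(0.9983,-0.0575)
member 4 (2-3): L=1.5885, (cx,cy)=(0.4690,0.8832)
solve A·x = −loads:
  F[0-1] = -817.0742 N (compression)
  F[0-2] = -1276.0813 N (compression)
  F[1-2] = +284.8416 N (tension)
  F[1-3] = +1336.1392 N (tension)
  F[2-3] = -2394.4185 N (compression)
  Rx@0 = +1620.6100 N
  Ry@0 = +740.8848 N
  Ry@2 = +1874.5852 N

1336.139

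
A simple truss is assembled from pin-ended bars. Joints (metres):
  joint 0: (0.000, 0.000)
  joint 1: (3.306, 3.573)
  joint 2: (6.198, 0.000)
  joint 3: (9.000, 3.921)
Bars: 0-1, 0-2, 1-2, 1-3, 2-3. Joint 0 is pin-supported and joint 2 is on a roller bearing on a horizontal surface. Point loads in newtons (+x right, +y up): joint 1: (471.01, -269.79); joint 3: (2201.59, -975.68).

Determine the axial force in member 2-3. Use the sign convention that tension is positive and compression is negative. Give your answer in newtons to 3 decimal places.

-1426.903

N=4 nodes, M=5 members, R=3 reactions → 2N=8, M+R=8
member 0 (0-1): L=4.8679, (cx,cy)=(0.6791,0.7340)
member 1 (0-2): L=6.1980, (cx,cy)=(1.0000,0.0000)
member 2 (1-2): L=4.5967, (cx,cy)=(0.6291,-0.7773)
member 3 (1-3): L=5.7046, (cx,cy)=(0.9981,0.0610)
member 4 (2-3): L=4.8193, (cx,cy)=(0.5814,0.8136)
solve A·x = −loads:
  F[0-1] = +2696.8756 N (tension)
  F[0-2] = +841.0171 N (tension)
  F[1-2] = -2655.4257 N (compression)
  F[1-3] = +3036.8684 N (tension)
  F[2-3] = -1426.9028 N (compression)
  Rx@0 = -2672.6000 N
  Ry@0 = -1979.5056 N
  Ry@2 = +3224.9756 N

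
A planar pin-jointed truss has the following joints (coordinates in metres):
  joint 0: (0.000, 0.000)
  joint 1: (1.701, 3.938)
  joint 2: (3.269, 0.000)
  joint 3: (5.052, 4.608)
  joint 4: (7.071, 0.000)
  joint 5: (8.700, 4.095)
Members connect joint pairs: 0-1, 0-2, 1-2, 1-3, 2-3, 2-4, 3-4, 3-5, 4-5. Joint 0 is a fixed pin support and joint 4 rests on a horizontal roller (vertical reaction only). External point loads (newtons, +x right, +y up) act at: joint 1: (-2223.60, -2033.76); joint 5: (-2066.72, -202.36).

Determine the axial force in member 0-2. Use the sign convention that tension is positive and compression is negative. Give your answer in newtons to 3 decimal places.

-2591.409

N=6 nodes, M=9 members, R=3 reactions → 2N=12, M+R=12
member 0 (0-1): L=4.2897, (cx,cy)=(0.3965,0.9180)
member 1 (0-2): L=3.2690, (cx,cy)=(1.0000,0.0000)
member 2 (1-2): L=4.2387, (cx,cy)=(0.3699,-0.9291)
member 3 (1-3): L=3.4173, (cx,cy)=(0.9806,0.1961)
member 4 (2-3): L=4.9409, (cx,cy)=(0.3609,0.9326)
member 5 (2-4): L=3.8020, (cx,cy)=(1.0000,0.0000)
member 6 (3-4): L=5.0309, (cx,cy)=(0.4013,-0.9159)
member 7 (3-5): L=3.6839, (cx,cy)=(0.9903,-0.1393)
member 8 (4-5): L=4.4071, (cx,cy)=(0.3696,0.9292)
solve A·x = −loads:
  F[0-1] = -4284.3993 N (compression)
  F[0-2] = -2591.4089 N (compression)
  F[1-2] = +1998.2669 N (tension)
  F[1-3] = -218.7675 N (compression)
  F[2-3] = -1990.6447 N (compression)
  F[2-4] = -1133.8473 N (compression)
  F[3-4] = +2362.5163 N (tension)
  F[3-5] = -1899.5037 N (compression)
  F[4-5] = -502.4597 N (compression)
  Rx@0 = +4290.3200 N
  Ry@0 = +3933.1639 N
  Ry@4 = -1697.0439 N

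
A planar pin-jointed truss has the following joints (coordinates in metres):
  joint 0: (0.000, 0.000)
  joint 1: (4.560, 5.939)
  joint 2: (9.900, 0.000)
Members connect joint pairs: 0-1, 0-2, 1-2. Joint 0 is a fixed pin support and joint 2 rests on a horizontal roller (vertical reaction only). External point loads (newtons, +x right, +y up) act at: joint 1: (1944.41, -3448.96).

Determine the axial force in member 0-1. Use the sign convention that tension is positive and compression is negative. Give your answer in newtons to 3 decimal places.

N=3 nodes, M=3 members, R=3 reactions → 2N=6, M+R=6
member 0 (0-1): L=7.4877, (cx,cy)=(0.6090,0.7932)
member 1 (0-2): L=9.9000, (cx,cy)=(1.0000,0.0000)
member 2 (1-2): L=7.9867, (cx,cy)=(0.6686,-0.7436)
solve A·x = −loads:
  F[0-1] = -874.8423 N (compression)
  F[0-2] = +2477.1895 N (tension)
  F[1-2] = -3704.9739 N (compression)
  Rx@0 = -1944.4100 N
  Ry@0 = +693.8985 N
  Ry@2 = +2755.0615 N

-874.842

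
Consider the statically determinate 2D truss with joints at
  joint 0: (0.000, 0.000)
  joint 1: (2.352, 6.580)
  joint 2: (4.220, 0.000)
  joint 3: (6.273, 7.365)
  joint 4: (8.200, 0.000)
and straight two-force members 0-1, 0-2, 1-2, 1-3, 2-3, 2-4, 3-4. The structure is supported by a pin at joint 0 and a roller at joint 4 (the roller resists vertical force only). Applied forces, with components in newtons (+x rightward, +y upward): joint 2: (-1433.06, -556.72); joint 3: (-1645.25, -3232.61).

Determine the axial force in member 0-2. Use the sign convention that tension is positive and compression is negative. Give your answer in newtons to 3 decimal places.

-2181.979

N=5 nodes, M=7 members, R=3 reactions → 2N=10, M+R=10
member 0 (0-1): L=6.9877, (cx,cy)=(0.3366,0.9417)
member 1 (0-2): L=4.2200, (cx,cy)=(1.0000,0.0000)
member 2 (1-2): L=6.8400, (cx,cy)=(0.2731,-0.9620)
member 3 (1-3): L=3.9988, (cx,cy)=(0.9805,0.1963)
member 4 (2-3): L=7.6458, (cx,cy)=(0.2685,0.9633)
member 5 (2-4): L=3.9800, (cx,cy)=(1.0000,0.0000)
member 6 (3-4): L=7.6129, (cx,cy)=(0.2531,-0.9674)
solve A·x = −loads:
  F[0-1] = -2662.9728 N (compression)
  F[0-2] = -2181.9794 N (compression)
  F[1-2] = +2289.9880 N (tension)
  F[1-3] = -1551.9205 N (compression)
  F[2-3] = -1708.9773 N (compression)
  F[2-4] = +335.3578 N (tension)
  F[3-4] = -1324.8842 N (compression)
  Rx@0 = +3078.3100 N
  Ry@0 = +2507.5916 N
  Ry@4 = +1281.7384 N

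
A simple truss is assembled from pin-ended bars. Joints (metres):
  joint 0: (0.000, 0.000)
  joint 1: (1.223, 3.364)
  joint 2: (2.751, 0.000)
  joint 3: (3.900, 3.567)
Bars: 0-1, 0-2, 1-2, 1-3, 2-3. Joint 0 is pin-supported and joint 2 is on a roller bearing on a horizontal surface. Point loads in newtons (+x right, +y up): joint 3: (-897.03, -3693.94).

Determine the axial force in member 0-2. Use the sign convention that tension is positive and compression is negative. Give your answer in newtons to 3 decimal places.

-1035.082

N=4 nodes, M=5 members, R=3 reactions → 2N=8, M+R=8
member 0 (0-1): L=3.5794, (cx,cy)=(0.3417,0.9398)
member 1 (0-2): L=2.7510, (cx,cy)=(1.0000,0.0000)
member 2 (1-2): L=3.6948, (cx,cy)=(0.4136,-0.9105)
member 3 (1-3): L=2.6847, (cx,cy)=(0.9971,0.0756)
member 4 (2-3): L=3.7475, (cx,cy)=(0.3066,0.9518)
solve A·x = −loads:
  F[0-1] = +404.0440 N (tension)
  F[0-2] = -1035.0820 N (compression)
  F[1-2] = -392.0621 N (compression)
  F[1-3] = +301.0544 N (tension)
  F[2-3] = -3904.7702 N (compression)
  Rx@0 = +897.0300 N
  Ry@0 = -379.7278 N
  Ry@2 = +4073.6678 N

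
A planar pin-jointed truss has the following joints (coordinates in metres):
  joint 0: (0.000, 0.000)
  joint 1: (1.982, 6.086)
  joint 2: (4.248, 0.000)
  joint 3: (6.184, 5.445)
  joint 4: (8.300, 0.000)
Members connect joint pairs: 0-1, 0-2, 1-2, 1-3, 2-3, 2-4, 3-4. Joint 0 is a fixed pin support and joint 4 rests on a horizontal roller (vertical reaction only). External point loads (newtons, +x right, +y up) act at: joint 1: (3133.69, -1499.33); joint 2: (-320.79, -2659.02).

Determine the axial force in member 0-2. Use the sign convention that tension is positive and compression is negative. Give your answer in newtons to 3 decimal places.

2859.022

N=5 nodes, M=7 members, R=3 reactions → 2N=10, M+R=10
member 0 (0-1): L=6.4006, (cx,cy)=(0.3097,0.9508)
member 1 (0-2): L=4.2480, (cx,cy)=(1.0000,0.0000)
member 2 (1-2): L=6.4942, (cx,cy)=(0.3489,-0.9371)
member 3 (1-3): L=4.2506, (cx,cy)=(0.9886,-0.1508)
member 4 (2-3): L=5.7789, (cx,cy)=(0.3350,0.9422)
member 5 (2-4): L=4.0520, (cx,cy)=(1.0000,0.0000)
member 6 (3-4): L=5.8417, (cx,cy)=(0.3622,-0.9321)
solve A·x = −loads:
  F[0-1] = -148.9449 N (compression)
  F[0-2] = +2859.0220 N (tension)
  F[1-2] = -987.2339 N (compression)
  F[1-3] = -2868.1378 N (compression)
  F[2-3] = +3804.0221 N (tension)
  F[2-4] = +1560.9536 N (tension)
  F[3-4] = -4309.3694 N (compression)
  Rx@0 = -2812.9000 N
  Ry@0 = +141.6239 N
  Ry@4 = +4016.7261 N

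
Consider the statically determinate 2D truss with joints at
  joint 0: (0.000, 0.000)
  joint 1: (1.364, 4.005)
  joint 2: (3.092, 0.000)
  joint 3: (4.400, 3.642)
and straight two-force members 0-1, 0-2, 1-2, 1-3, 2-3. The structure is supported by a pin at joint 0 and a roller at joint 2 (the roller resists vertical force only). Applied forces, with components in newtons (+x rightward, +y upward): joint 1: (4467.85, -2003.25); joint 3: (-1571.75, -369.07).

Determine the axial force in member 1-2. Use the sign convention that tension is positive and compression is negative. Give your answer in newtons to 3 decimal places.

N=4 nodes, M=5 members, R=3 reactions → 2N=8, M+R=8
member 0 (0-1): L=4.2309, (cx,cy)=(0.3224,0.9466)
member 1 (0-2): L=3.0920, (cx,cy)=(1.0000,0.0000)
member 2 (1-2): L=4.3619, (cx,cy)=(0.3962,-0.9182)
member 3 (1-3): L=3.0576, (cx,cy)=(0.9929,-0.1187)
member 4 (2-3): L=3.8698, (cx,cy)=(0.3380,0.9411)
solve A·x = −loads:
  F[0-1] = +3140.0205 N (tension)
  F[0-2] = +1883.7888 N (tension)
  F[1-2] = -5239.2913 N (compression)
  F[1-3] = -1389.7734 N (compression)
  F[2-3] = -567.4619 N (compression)
  Rx@0 = -2896.1000 N
  Ry@0 = -2972.3652 N
  Ry@2 = +5344.6852 N

-5239.291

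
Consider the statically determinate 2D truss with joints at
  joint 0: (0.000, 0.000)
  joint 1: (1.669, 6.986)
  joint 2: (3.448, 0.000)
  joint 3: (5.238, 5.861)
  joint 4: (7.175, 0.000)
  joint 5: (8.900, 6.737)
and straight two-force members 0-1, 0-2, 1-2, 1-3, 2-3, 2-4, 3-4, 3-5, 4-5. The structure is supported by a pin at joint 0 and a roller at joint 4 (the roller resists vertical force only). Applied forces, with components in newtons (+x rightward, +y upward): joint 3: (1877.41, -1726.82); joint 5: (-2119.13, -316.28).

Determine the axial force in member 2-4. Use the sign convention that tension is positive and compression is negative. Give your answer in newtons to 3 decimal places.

514.640

N=6 nodes, M=9 members, R=3 reactions → 2N=12, M+R=12
member 0 (0-1): L=7.1826, (cx,cy)=(0.2324,0.9726)
member 1 (0-2): L=3.4480, (cx,cy)=(1.0000,0.0000)
member 2 (1-2): L=7.2090, (cx,cy)=(0.2468,-0.9691)
member 3 (1-3): L=3.7421, (cx,cy)=(0.9537,-0.3006)
member 4 (2-3): L=6.1282, (cx,cy)=(0.2921,0.9564)
member 5 (2-4): L=3.7270, (cx,cy)=(1.0000,0.0000)
member 6 (3-4): L=6.1728, (cx,cy)=(0.3138,-0.9495)
member 7 (3-5): L=3.7653, (cx,cy)=(0.9726,0.2326)
member 8 (4-5): L=6.9543, (cx,cy)=(0.2480,0.9687)
solve A·x = −loads:
  F[0-1] = -870.1373 N (compression)
  F[0-2] = -39.5287 N (compression)
  F[1-2] = +1021.0579 N (tension)
  F[1-3] = -476.1929 N (compression)
  F[2-3] = -1034.5970 N (compression)
  F[2-4] = +514.6397 N (tension)
  F[3-4] = -1474.3317 N (compression)
  F[3-5] = -2232.3846 N (compression)
  F[4-5] = +209.6350 N (tension)
  Rx@0 = +241.7200 N
  Ry@0 = +846.3200 N
  Ry@4 = +1196.7800 N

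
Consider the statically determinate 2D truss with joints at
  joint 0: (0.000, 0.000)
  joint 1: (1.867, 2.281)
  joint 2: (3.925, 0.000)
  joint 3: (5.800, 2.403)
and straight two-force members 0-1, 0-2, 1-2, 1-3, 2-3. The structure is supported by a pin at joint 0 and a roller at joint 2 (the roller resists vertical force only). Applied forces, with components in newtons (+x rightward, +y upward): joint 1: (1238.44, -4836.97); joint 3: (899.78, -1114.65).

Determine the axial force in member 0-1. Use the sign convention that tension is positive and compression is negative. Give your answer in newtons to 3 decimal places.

-947.373

N=4 nodes, M=5 members, R=3 reactions → 2N=8, M+R=8
member 0 (0-1): L=2.9477, (cx,cy)=(0.6334,0.7738)
member 1 (0-2): L=3.9250, (cx,cy)=(1.0000,0.0000)
member 2 (1-2): L=3.0722, (cx,cy)=(0.6699,-0.7425)
member 3 (1-3): L=3.9349, (cx,cy)=(0.9995,0.0310)
member 4 (2-3): L=3.0480, (cx,cy)=(0.6152,0.7884)
solve A·x = −loads:
  F[0-1] = -947.3727 N (compression)
  F[0-2] = +2738.2722 N (tension)
  F[1-2] = -5451.5572 N (compression)
  F[1-3] = +1814.2766 N (tension)
  F[2-3] = -1485.1663 N (compression)
  Rx@0 = -2138.2200 N
  Ry@0 = +733.1115 N
  Ry@2 = +5218.5085 N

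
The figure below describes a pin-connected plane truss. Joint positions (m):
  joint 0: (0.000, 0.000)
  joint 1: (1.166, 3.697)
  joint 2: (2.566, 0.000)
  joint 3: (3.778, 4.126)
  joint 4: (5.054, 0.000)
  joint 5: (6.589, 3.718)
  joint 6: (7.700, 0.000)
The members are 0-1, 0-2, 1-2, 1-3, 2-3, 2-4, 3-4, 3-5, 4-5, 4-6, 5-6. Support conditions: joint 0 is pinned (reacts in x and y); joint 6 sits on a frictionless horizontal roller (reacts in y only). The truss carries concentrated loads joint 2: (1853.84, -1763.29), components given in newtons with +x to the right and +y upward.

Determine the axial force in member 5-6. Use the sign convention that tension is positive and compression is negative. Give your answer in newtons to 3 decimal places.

-613.284

N=7 nodes, M=11 members, R=3 reactions → 2N=14, M+R=14
member 0 (0-1): L=3.8765, (cx,cy)=(0.3008,0.9537)
member 1 (0-2): L=2.5660, (cx,cy)=(1.0000,0.0000)
member 2 (1-2): L=3.9532, (cx,cy)=(0.3541,-0.9352)
member 3 (1-3): L=2.6470, (cx,cy)=(0.9868,0.1621)
member 4 (2-3): L=4.3003, (cx,cy)=(0.2818,0.9595)
member 5 (2-4): L=2.4880, (cx,cy)=(1.0000,0.0000)
member 6 (3-4): L=4.3188, (cx,cy)=(0.2955,-0.9554)
member 7 (3-5): L=2.8405, (cx,cy)=(0.9896,-0.1436)
member 8 (4-5): L=4.0224, (cx,cy)=(0.3816,0.9243)
member 9 (4-6): L=2.6460, (cx,cy)=(1.0000,0.0000)
member 10 (5-6): L=3.8804, (cx,cy)=(0.2863,-0.9581)
solve A·x = −loads:
  F[0-1] = -1232.7666 N (compression)
  F[0-2] = +2224.6385 N (tension)
  F[1-2] = +1122.2344 N (tension)
  F[1-3] = -778.5230 N (compression)
  F[2-3] = +743.9445 N (tension)
  F[2-4] = +558.5577 N (tension)
  F[3-4] = -555.1272 N (compression)
  F[3-5] = -398.6783 N (compression)
  F[4-5] = +573.7662 N (tension)
  F[4-6] = +175.5878 N (tension)
  F[5-6] = -613.2841 N (compression)
  Rx@0 = -1853.8400 N
  Ry@0 = +1175.6793 N
  Ry@6 = +587.6107 N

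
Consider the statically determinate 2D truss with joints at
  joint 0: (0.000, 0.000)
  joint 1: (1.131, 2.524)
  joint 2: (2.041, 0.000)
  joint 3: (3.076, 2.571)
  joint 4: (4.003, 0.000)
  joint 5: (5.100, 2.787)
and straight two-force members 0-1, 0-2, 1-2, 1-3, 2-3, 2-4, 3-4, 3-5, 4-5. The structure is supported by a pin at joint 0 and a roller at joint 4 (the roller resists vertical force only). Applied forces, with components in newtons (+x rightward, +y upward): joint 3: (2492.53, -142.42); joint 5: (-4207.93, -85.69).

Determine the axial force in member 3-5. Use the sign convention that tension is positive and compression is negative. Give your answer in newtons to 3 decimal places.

N=6 nodes, M=9 members, R=3 reactions → 2N=12, M+R=12
member 0 (0-1): L=2.7658, (cx,cy)=(0.4089,0.9126)
member 1 (0-2): L=2.0410, (cx,cy)=(1.0000,0.0000)
member 2 (1-2): L=2.6830, (cx,cy)=(0.3392,-0.9407)
member 3 (1-3): L=1.9456, (cx,cy)=(0.9997,0.0242)
member 4 (2-3): L=2.7715, (cx,cy)=(0.3734,0.9277)
member 5 (2-4): L=1.9620, (cx,cy)=(1.0000,0.0000)
member 6 (3-4): L=2.7330, (cx,cy)=(0.3392,-0.9407)
member 7 (3-5): L=2.0355, (cx,cy)=(0.9944,0.1061)
member 8 (4-5): L=2.9951, (cx,cy)=(0.3663,0.9305)
solve A·x = −loads:
  F[0-1] = -1466.5214 N (compression)
  F[0-2] = -1115.7087 N (compression)
  F[1-2] = +1395.0699 N (tension)
  F[1-3] = -1073.1678 N (compression)
  F[2-3] = -1414.7292 N (compression)
  F[2-4] = -114.2251 N (compression)
  F[3-4] = +776.9396 N (tension)
  F[3-5] = -4381.9739 N (compression)
  F[4-5] = +407.6370 N (tension)
  Rx@0 = +1715.4000 N
  Ry@0 = +1338.3032 N
  Ry@4 = -1110.1932 N

-4381.974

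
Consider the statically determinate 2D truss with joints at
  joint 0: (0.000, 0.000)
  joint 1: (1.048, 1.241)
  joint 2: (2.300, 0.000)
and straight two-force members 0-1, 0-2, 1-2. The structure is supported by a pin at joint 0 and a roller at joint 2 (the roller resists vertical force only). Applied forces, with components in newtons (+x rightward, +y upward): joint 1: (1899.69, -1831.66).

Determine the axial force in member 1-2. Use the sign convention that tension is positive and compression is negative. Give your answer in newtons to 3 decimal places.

N=3 nodes, M=3 members, R=3 reactions → 2N=6, M+R=6
member 0 (0-1): L=1.6243, (cx,cy)=(0.6452,0.7640)
member 1 (0-2): L=2.3000, (cx,cy)=(1.0000,0.0000)
member 2 (1-2): L=1.7628, (cx,cy)=(0.7102,-0.7040)
solve A·x = −loads:
  F[0-1] = +36.5784 N (tension)
  F[0-2] = +1876.0897 N (tension)
  F[1-2] = -2641.5619 N (compression)
  Rx@0 = -1899.6900 N
  Ry@0 = -27.9465 N
  Ry@2 = +1859.6065 N

-2641.562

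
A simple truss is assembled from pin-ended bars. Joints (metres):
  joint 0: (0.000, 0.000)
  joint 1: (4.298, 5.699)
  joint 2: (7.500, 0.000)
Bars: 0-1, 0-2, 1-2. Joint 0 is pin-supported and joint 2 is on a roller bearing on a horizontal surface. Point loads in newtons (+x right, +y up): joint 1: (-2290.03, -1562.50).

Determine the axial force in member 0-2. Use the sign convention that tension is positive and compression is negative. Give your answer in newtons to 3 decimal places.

-474.598

N=3 nodes, M=3 members, R=3 reactions → 2N=6, M+R=6
member 0 (0-1): L=7.1380, (cx,cy)=(0.6021,0.7984)
member 1 (0-2): L=7.5000, (cx,cy)=(1.0000,0.0000)
member 2 (1-2): L=6.5369, (cx,cy)=(0.4898,-0.8718)
solve A·x = −loads:
  F[0-1] = -3015.0307 N (compression)
  F[0-2] = -474.5976 N (compression)
  F[1-2] = +968.8975 N (tension)
  Rx@0 = +2290.0300 N
  Ry@0 = +2407.2008 N
  Ry@2 = -844.7008 N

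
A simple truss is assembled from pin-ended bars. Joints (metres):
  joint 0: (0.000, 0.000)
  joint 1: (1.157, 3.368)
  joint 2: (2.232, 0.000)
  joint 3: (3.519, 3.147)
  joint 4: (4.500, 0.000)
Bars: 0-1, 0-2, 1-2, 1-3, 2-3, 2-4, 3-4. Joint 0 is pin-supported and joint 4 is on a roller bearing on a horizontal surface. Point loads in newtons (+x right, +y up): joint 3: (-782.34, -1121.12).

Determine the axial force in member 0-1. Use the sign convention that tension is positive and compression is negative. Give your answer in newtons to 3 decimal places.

-836.923

N=5 nodes, M=7 members, R=3 reactions → 2N=10, M+R=10
member 0 (0-1): L=3.5612, (cx,cy)=(0.3249,0.9458)
member 1 (0-2): L=2.2320, (cx,cy)=(1.0000,0.0000)
member 2 (1-2): L=3.5354, (cx,cy)=(0.3041,-0.9527)
member 3 (1-3): L=2.3723, (cx,cy)=(0.9957,-0.0932)
member 4 (2-3): L=3.4000, (cx,cy)=(0.3785,0.9256)
member 5 (2-4): L=2.2680, (cx,cy)=(1.0000,0.0000)
member 6 (3-4): L=3.2964, (cx,cy)=(0.2976,-0.9547)
solve A·x = −loads:
  F[0-1] = -836.9225 N (compression)
  F[0-2] = -510.4311 N (compression)
  F[1-2] = +883.9659 N (tension)
  F[1-3] = -543.0558 N (compression)
  F[2-3] = -909.8103 N (compression)
  F[2-4] = +102.7445 N (tension)
  F[3-4] = -345.2422 N (compression)
  Rx@0 = +782.3400 N
  Ry@0 = +791.5206 N
  Ry@4 = +329.5994 N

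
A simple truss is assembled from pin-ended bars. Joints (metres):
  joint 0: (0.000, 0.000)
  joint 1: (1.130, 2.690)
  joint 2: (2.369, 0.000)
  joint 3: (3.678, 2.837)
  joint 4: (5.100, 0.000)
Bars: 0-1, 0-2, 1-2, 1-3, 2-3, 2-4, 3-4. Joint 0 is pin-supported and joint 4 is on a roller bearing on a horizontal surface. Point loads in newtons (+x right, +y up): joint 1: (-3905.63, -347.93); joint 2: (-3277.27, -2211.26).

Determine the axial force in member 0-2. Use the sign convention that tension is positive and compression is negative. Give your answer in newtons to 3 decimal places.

N=5 nodes, M=7 members, R=3 reactions → 2N=10, M+R=10
member 0 (0-1): L=2.9177, (cx,cy)=(0.3873,0.9220)
member 1 (0-2): L=2.3690, (cx,cy)=(1.0000,0.0000)
member 2 (1-2): L=2.9616, (cx,cy)=(0.4184,-0.9083)
member 3 (1-3): L=2.5522, (cx,cy)=(0.9983,0.0576)
member 4 (2-3): L=3.1244, (cx,cy)=(0.4190,0.9080)
member 5 (2-4): L=2.7310, (cx,cy)=(1.0000,0.0000)
member 6 (3-4): L=3.1734, (cx,cy)=(0.4481,-0.8940)
solve A·x = −loads:
  F[0-1] = -3812.5136 N (compression)
  F[0-2] = -5706.3487 N (compression)
  F[1-2] = +3546.8802 N (tension)
  F[1-3] = +946.8080 N (tension)
  F[2-3] = -1112.6784 N (compression)
  F[2-4] = -479.0722 N (compression)
  F[3-4] = +1069.1291 N (tension)
  Rx@0 = +7182.9000 N
  Ry@0 = +3514.9761 N
  Ry@4 = -955.7861 N

-5706.349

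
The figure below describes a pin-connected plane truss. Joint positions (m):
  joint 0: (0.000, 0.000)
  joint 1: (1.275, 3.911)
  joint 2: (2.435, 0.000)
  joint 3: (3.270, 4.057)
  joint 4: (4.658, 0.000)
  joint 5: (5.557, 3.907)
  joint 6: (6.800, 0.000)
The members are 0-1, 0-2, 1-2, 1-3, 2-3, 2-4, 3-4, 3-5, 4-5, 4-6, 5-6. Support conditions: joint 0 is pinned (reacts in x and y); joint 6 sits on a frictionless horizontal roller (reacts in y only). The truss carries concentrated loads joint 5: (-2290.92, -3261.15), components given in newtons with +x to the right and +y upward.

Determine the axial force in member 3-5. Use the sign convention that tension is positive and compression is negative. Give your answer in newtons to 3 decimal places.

N=7 nodes, M=11 members, R=3 reactions → 2N=14, M+R=14
member 0 (0-1): L=4.1136, (cx,cy)=(0.3099,0.9508)
member 1 (0-2): L=2.4350, (cx,cy)=(1.0000,0.0000)
member 2 (1-2): L=4.0794, (cx,cy)=(0.2844,-0.9587)
member 3 (1-3): L=2.0003, (cx,cy)=(0.9973,0.0730)
member 4 (2-3): L=4.1420, (cx,cy)=(0.2016,0.9795)
member 5 (2-4): L=2.2230, (cx,cy)=(1.0000,0.0000)
member 6 (3-4): L=4.2879, (cx,cy)=(0.3237,-0.9462)
member 7 (3-5): L=2.2919, (cx,cy)=(0.9979,-0.0654)
member 8 (4-5): L=4.0091, (cx,cy)=(0.2242,0.9745)
member 9 (4-6): L=2.1420, (cx,cy)=(1.0000,0.0000)
member 10 (5-6): L=4.1000, (cx,cy)=(0.3032,-0.9529)
solve A·x = −loads:
  F[0-1] = -2011.4445 N (compression)
  F[0-2] = -1667.4749 N (compression)
  F[1-2] = +1905.7751 N (tension)
  F[1-3] = -1168.4791 N (compression)
  F[2-3] = -1865.3999 N (compression)
  F[2-4] = -749.5085 N (compression)
  F[3-4] = +2176.9125 N (tension)
  F[3-5] = -2250.9131 N (compression)
  F[4-5] = -2113.5272 N (compression)
  F[4-6] = +429.1047 N (tension)
  F[5-6] = -1415.3768 N (compression)
  Rx@0 = +2290.9200 N
  Ry@0 = +1912.3873 N
  Ry@6 = +1348.7627 N

-2250.913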